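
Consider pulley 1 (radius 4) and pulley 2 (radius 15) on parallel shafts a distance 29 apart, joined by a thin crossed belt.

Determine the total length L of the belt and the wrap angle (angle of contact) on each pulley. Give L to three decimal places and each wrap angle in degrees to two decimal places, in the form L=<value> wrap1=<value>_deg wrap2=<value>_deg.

L=130.656 wrap1=261.87_deg wrap2=261.87_deg

crossed belt: β = asin((r1+r2)/C) = asin(19/29) = 40.9327°
wrap1 = wrap2 = π + 2β = 261.8654°
tangent length = C·cosβ = 21.9089
L = (r1+r2)·wrap + 2·C·cosβ = 19·4.5704 + 2·21.9089 = 130.6557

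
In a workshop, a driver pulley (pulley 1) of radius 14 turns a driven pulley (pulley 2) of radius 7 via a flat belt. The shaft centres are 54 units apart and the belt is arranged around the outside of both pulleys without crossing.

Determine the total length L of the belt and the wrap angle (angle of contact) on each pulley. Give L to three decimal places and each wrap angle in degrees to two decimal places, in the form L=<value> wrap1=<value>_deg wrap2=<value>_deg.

L=174.882 wrap1=194.90_deg wrap2=165.10_deg

open belt: β = asin((r2−r1)/C) = asin(-7/54) = -7.4482°
wrap1 = π − 2β = 194.8964°
wrap2 = π + 2β = 165.1036°
tangent length = C·cosβ = 53.5444
L = r1·wrap1 + r2·wrap2 + 2·C·cosβ = 14·3.4016 + 7·2.8816 + 2·53.5444 = 174.8821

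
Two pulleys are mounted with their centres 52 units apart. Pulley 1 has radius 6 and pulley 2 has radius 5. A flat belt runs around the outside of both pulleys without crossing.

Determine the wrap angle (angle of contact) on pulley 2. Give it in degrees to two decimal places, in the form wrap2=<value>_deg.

open belt: β = asin((r2−r1)/C) = asin(-1/52) = -1.1019°
wrap1 = π − 2β = 182.2038°
wrap2 = π + 2β = 177.7962°

wrap2=177.80_deg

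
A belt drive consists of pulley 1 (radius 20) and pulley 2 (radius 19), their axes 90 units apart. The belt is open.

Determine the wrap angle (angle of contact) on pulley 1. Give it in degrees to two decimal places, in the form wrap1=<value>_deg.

wrap1=181.27_deg

open belt: β = asin((r2−r1)/C) = asin(-1/90) = -0.6366°
wrap1 = π − 2β = 181.2733°
wrap2 = π + 2β = 178.7267°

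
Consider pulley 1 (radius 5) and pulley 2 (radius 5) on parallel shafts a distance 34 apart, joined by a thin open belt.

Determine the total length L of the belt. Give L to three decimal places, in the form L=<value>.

L=99.416

open belt: β = asin((r2−r1)/C) = asin(0/34) = 0.0000°
wrap1 = π − 2β = 180.0000°
wrap2 = π + 2β = 180.0000°
tangent length = C·cosβ = 34.0000
L = r1·wrap1 + r2·wrap2 + 2·C·cosβ = 5·3.1416 + 5·3.1416 + 2·34.0000 = 99.4159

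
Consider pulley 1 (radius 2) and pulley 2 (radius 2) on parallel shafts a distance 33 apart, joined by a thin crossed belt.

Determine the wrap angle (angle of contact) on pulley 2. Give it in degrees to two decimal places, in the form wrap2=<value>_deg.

wrap2=193.92_deg

crossed belt: β = asin((r1+r2)/C) = asin(4/33) = 6.9621°
wrap1 = wrap2 = π + 2β = 193.9241°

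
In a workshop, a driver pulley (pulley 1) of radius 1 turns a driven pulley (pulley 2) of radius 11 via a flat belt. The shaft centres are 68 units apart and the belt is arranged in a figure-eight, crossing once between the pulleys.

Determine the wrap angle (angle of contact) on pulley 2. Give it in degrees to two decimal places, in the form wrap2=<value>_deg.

crossed belt: β = asin((r1+r2)/C) = asin(12/68) = 10.1642°
wrap1 = wrap2 = π + 2β = 200.3285°

wrap2=200.33_deg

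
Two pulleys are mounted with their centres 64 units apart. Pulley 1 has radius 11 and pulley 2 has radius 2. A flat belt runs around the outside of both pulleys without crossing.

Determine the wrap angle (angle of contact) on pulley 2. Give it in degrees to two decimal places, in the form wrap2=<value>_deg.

wrap2=163.83_deg

open belt: β = asin((r2−r1)/C) = asin(-9/64) = -8.0840°
wrap1 = π − 2β = 196.1680°
wrap2 = π + 2β = 163.8320°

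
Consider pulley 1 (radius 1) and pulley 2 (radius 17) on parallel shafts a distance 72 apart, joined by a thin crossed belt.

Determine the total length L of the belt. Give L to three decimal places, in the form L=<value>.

L=205.073

crossed belt: β = asin((r1+r2)/C) = asin(18/72) = 14.4775°
wrap1 = wrap2 = π + 2β = 208.9550°
tangent length = C·cosβ = 69.7137
L = (r1+r2)·wrap + 2·C·cosβ = 18·3.6470 + 2·69.7137 = 205.0726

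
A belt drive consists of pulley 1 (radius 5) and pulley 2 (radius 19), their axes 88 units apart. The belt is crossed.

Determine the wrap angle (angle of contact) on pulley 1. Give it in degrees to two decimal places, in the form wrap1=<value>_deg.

wrap1=211.65_deg

crossed belt: β = asin((r1+r2)/C) = asin(24/88) = 15.8266°
wrap1 = wrap2 = π + 2β = 211.6532°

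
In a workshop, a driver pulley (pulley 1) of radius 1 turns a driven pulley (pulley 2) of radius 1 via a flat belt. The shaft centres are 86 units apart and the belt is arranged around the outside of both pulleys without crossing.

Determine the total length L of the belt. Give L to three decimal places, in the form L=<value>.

open belt: β = asin((r2−r1)/C) = asin(0/86) = 0.0000°
wrap1 = π − 2β = 180.0000°
wrap2 = π + 2β = 180.0000°
tangent length = C·cosβ = 86.0000
L = r1·wrap1 + r2·wrap2 + 2·C·cosβ = 1·3.1416 + 1·3.1416 + 2·86.0000 = 178.2832

L=178.283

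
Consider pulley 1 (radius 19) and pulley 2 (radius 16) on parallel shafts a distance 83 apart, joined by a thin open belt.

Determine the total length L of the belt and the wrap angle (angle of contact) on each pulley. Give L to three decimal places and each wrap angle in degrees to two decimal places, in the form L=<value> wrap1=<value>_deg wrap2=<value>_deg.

open belt: β = asin((r2−r1)/C) = asin(-3/83) = -2.0714°
wrap1 = π − 2β = 184.1428°
wrap2 = π + 2β = 175.8572°
tangent length = C·cosβ = 82.9458
L = r1·wrap1 + r2·wrap2 + 2·C·cosβ = 19·3.2139 + 16·3.0693 + 2·82.9458 = 276.0642

L=276.064 wrap1=184.14_deg wrap2=175.86_deg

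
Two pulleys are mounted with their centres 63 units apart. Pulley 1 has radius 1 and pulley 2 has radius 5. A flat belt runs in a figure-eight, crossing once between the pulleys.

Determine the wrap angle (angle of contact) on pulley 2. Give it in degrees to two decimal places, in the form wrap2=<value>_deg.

crossed belt: β = asin((r1+r2)/C) = asin(6/63) = 5.4650°
wrap1 = wrap2 = π + 2β = 190.9300°

wrap2=190.93_deg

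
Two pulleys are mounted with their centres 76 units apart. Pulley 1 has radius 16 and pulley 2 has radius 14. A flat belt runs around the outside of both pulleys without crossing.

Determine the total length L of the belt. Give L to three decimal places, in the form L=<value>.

L=246.300

open belt: β = asin((r2−r1)/C) = asin(-2/76) = -1.5080°
wrap1 = π − 2β = 183.0159°
wrap2 = π + 2β = 176.9841°
tangent length = C·cosβ = 75.9737
L = r1·wrap1 + r2·wrap2 + 2·C·cosβ = 16·3.1942 + 14·3.0890 + 2·75.9737 = 246.3004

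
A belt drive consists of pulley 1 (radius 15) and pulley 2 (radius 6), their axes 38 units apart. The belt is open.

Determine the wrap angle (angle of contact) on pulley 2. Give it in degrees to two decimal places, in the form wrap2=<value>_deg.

open belt: β = asin((r2−r1)/C) = asin(-9/38) = -13.7002°
wrap1 = π − 2β = 207.4005°
wrap2 = π + 2β = 152.5995°

wrap2=152.60_deg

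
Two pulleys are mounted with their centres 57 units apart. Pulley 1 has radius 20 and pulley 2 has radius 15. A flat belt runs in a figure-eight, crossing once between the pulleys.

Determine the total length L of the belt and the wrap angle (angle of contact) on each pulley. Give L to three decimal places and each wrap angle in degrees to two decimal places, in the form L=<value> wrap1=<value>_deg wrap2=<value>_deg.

L=246.215 wrap1=255.76_deg wrap2=255.76_deg

crossed belt: β = asin((r1+r2)/C) = asin(35/57) = 37.8818°
wrap1 = wrap2 = π + 2β = 255.7637°
tangent length = C·cosβ = 44.9889
L = (r1+r2)·wrap + 2·C·cosβ = 35·4.4639 + 2·44.9889 = 246.2149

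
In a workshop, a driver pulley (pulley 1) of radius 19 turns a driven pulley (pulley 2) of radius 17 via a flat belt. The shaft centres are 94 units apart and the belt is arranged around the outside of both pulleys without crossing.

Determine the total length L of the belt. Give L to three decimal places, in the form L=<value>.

open belt: β = asin((r2−r1)/C) = asin(-2/94) = -1.2192°
wrap1 = π − 2β = 182.4383°
wrap2 = π + 2β = 177.5617°
tangent length = C·cosβ = 93.9787
L = r1·wrap1 + r2·wrap2 + 2·C·cosβ = 19·3.1841 + 17·3.0990 + 2·93.9787 = 301.1399

L=301.140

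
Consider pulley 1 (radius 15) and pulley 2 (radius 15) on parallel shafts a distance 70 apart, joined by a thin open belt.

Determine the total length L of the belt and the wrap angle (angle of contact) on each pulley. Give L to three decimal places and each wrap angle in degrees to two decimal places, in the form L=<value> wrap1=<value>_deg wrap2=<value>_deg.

open belt: β = asin((r2−r1)/C) = asin(0/70) = 0.0000°
wrap1 = π − 2β = 180.0000°
wrap2 = π + 2β = 180.0000°
tangent length = C·cosβ = 70.0000
L = r1·wrap1 + r2·wrap2 + 2·C·cosβ = 15·3.1416 + 15·3.1416 + 2·70.0000 = 234.2478

L=234.248 wrap1=180.00_deg wrap2=180.00_deg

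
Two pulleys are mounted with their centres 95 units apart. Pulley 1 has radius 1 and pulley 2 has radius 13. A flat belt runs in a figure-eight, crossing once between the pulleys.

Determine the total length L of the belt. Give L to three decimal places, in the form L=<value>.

L=236.049

crossed belt: β = asin((r1+r2)/C) = asin(14/95) = 8.4745°
wrap1 = wrap2 = π + 2β = 196.9489°
tangent length = C·cosβ = 93.9628
L = (r1+r2)·wrap + 2·C·cosβ = 14·3.4374 + 2·93.9628 = 236.0492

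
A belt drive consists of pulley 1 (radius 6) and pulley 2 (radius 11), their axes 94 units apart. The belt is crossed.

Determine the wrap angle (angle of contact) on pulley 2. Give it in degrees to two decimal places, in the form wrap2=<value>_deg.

wrap2=200.84_deg

crossed belt: β = asin((r1+r2)/C) = asin(17/94) = 10.4193°
wrap1 = wrap2 = π + 2β = 200.8387°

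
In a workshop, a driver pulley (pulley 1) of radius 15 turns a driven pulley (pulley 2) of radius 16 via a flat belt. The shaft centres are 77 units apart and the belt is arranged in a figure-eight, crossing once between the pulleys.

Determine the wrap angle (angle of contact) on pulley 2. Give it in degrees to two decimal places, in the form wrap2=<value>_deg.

wrap2=227.48_deg

crossed belt: β = asin((r1+r2)/C) = asin(31/77) = 23.7407°
wrap1 = wrap2 = π + 2β = 227.4813°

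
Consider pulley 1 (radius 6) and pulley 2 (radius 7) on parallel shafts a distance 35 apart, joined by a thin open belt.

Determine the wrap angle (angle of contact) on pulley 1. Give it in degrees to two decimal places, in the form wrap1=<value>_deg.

open belt: β = asin((r2−r1)/C) = asin(1/35) = 1.6372°
wrap1 = π − 2β = 176.7255°
wrap2 = π + 2β = 183.2745°

wrap1=176.73_deg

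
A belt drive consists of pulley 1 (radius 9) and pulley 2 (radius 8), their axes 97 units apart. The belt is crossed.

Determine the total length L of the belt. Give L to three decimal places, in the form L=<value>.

crossed belt: β = asin((r1+r2)/C) = asin(17/97) = 10.0937°
wrap1 = wrap2 = π + 2β = 200.1873°
tangent length = C·cosβ = 95.4987
L = (r1+r2)·wrap + 2·C·cosβ = 17·3.4939 + 2·95.4987 = 250.3942

L=250.394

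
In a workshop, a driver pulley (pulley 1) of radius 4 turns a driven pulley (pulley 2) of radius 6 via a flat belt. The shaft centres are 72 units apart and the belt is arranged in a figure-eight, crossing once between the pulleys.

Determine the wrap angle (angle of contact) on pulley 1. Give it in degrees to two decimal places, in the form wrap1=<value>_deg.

wrap1=195.97_deg

crossed belt: β = asin((r1+r2)/C) = asin(10/72) = 7.9836°
wrap1 = wrap2 = π + 2β = 195.9671°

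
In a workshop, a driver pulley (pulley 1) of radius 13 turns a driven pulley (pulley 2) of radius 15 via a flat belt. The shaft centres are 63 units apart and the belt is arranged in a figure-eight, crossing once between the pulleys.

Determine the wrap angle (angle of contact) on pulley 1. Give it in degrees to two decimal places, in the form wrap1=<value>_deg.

crossed belt: β = asin((r1+r2)/C) = asin(28/63) = 26.3878°
wrap1 = wrap2 = π + 2β = 232.7756°

wrap1=232.78_deg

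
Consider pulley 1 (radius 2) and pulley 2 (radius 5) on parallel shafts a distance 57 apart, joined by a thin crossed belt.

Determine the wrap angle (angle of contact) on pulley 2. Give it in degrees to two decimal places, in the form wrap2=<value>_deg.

crossed belt: β = asin((r1+r2)/C) = asin(7/57) = 7.0541°
wrap1 = wrap2 = π + 2β = 194.1083°

wrap2=194.11_deg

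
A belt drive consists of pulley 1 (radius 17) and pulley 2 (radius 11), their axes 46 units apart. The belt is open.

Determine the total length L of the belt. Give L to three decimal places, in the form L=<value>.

open belt: β = asin((r2−r1)/C) = asin(-6/46) = -7.4947°
wrap1 = π − 2β = 194.9894°
wrap2 = π + 2β = 165.0106°
tangent length = C·cosβ = 45.6070
L = r1·wrap1 + r2·wrap2 + 2·C·cosβ = 17·3.4032 + 11·2.8800 + 2·45.6070 = 180.7483

L=180.748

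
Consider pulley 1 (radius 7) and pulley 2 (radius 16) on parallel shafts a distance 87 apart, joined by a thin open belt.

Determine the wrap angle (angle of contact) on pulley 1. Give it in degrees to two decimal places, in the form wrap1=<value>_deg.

wrap1=168.12_deg

open belt: β = asin((r2−r1)/C) = asin(9/87) = 5.9378°
wrap1 = π − 2β = 168.1245°
wrap2 = π + 2β = 191.8755°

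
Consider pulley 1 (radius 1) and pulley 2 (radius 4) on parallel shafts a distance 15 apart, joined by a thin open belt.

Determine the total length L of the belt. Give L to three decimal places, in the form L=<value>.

open belt: β = asin((r2−r1)/C) = asin(3/15) = 11.5370°
wrap1 = π − 2β = 156.9261°
wrap2 = π + 2β = 203.0739°
tangent length = C·cosβ = 14.6969
L = r1·wrap1 + r2·wrap2 + 2·C·cosβ = 1·2.7389 + 4·3.5443 + 2·14.6969 = 46.3100

L=46.310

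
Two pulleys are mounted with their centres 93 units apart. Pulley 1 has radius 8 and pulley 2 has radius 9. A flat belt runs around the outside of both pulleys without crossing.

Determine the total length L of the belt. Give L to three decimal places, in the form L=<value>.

open belt: β = asin((r2−r1)/C) = asin(1/93) = 0.6161°
wrap1 = π − 2β = 178.7678°
wrap2 = π + 2β = 181.2322°
tangent length = C·cosβ = 92.9946
L = r1·wrap1 + r2·wrap2 + 2·C·cosβ = 8·3.1201 + 9·3.1631 + 2·92.9946 = 239.4178

L=239.418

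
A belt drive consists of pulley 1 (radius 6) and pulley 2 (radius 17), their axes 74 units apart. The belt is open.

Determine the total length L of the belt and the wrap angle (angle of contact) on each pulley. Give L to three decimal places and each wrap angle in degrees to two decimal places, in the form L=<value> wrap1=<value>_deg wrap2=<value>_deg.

L=221.895 wrap1=162.90_deg wrap2=197.10_deg

open belt: β = asin((r2−r1)/C) = asin(11/74) = 8.5486°
wrap1 = π − 2β = 162.9028°
wrap2 = π + 2β = 197.0972°
tangent length = C·cosβ = 73.1779
L = r1·wrap1 + r2·wrap2 + 2·C·cosβ = 6·2.8432 + 17·3.4400 + 2·73.1779 = 221.8948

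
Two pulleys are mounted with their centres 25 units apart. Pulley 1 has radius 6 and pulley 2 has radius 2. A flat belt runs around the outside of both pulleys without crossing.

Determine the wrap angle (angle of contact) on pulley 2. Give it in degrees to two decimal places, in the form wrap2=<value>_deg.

wrap2=161.59_deg

open belt: β = asin((r2−r1)/C) = asin(-4/25) = -9.2069°
wrap1 = π − 2β = 198.4138°
wrap2 = π + 2β = 161.5862°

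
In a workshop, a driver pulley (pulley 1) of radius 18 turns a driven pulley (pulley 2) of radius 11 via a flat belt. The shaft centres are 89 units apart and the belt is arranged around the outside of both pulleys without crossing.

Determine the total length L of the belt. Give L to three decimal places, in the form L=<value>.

open belt: β = asin((r2−r1)/C) = asin(-7/89) = -4.5111°
wrap1 = π − 2β = 189.0221°
wrap2 = π + 2β = 170.9779°
tangent length = C·cosβ = 88.7243
L = r1·wrap1 + r2·wrap2 + 2·C·cosβ = 18·3.2991 + 11·2.9841 + 2·88.7243 = 269.6570

L=269.657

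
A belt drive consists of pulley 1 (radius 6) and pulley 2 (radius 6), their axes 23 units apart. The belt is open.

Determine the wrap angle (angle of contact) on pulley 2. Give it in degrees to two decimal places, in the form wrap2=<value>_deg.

open belt: β = asin((r2−r1)/C) = asin(0/23) = 0.0000°
wrap1 = π − 2β = 180.0000°
wrap2 = π + 2β = 180.0000°

wrap2=180.00_deg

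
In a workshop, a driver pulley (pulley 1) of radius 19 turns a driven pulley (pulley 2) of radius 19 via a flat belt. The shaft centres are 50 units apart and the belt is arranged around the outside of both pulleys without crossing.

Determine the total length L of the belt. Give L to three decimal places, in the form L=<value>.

open belt: β = asin((r2−r1)/C) = asin(0/50) = 0.0000°
wrap1 = π − 2β = 180.0000°
wrap2 = π + 2β = 180.0000°
tangent length = C·cosβ = 50.0000
L = r1·wrap1 + r2·wrap2 + 2·C·cosβ = 19·3.1416 + 19·3.1416 + 2·50.0000 = 219.3805

L=219.381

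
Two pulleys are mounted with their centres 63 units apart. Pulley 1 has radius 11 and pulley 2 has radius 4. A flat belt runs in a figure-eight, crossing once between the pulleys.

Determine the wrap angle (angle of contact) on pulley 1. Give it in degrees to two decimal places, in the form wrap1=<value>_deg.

wrap1=207.55_deg

crossed belt: β = asin((r1+r2)/C) = asin(15/63) = 13.7741°
wrap1 = wrap2 = π + 2β = 207.5483°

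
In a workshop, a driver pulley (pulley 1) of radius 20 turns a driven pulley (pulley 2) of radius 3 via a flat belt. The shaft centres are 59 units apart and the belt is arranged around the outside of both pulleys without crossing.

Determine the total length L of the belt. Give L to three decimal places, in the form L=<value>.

L=195.190

open belt: β = asin((r2−r1)/C) = asin(-17/59) = -16.7464°
wrap1 = π − 2β = 213.4927°
wrap2 = π + 2β = 146.5073°
tangent length = C·cosβ = 56.4978
L = r1·wrap1 + r2·wrap2 + 2·C·cosβ = 20·3.7262 + 3·2.5570 + 2·56.4978 = 195.1897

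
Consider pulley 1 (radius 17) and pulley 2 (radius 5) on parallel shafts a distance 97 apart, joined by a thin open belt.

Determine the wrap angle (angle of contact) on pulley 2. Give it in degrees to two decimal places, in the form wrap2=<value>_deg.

open belt: β = asin((r2−r1)/C) = asin(-12/97) = -7.1063°
wrap1 = π − 2β = 194.2127°
wrap2 = π + 2β = 165.7873°

wrap2=165.79_deg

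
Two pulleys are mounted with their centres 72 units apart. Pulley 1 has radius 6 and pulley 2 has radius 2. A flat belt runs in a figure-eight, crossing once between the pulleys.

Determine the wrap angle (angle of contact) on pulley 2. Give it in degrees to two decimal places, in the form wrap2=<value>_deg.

crossed belt: β = asin((r1+r2)/C) = asin(8/72) = 6.3794°
wrap1 = wrap2 = π + 2β = 192.7587°

wrap2=192.76_deg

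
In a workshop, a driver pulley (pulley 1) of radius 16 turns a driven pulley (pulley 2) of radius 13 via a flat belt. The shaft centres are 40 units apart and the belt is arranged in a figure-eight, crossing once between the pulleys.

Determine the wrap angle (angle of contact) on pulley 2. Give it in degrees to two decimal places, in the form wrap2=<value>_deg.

crossed belt: β = asin((r1+r2)/C) = asin(29/40) = 46.4688°
wrap1 = wrap2 = π + 2β = 272.9377°

wrap2=272.94_deg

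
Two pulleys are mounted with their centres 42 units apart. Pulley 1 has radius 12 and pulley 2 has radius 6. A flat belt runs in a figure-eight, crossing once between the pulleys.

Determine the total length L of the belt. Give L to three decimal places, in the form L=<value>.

L=148.388

crossed belt: β = asin((r1+r2)/C) = asin(18/42) = 25.3769°
wrap1 = wrap2 = π + 2β = 230.7539°
tangent length = C·cosβ = 37.9473
L = (r1+r2)·wrap + 2·C·cosβ = 18·4.0274 + 2·37.9473 = 148.3881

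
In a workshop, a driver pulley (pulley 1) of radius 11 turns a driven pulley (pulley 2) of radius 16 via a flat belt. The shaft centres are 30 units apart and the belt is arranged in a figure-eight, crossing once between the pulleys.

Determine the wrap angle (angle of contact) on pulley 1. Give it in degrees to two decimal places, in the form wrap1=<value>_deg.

crossed belt: β = asin((r1+r2)/C) = asin(27/30) = 64.1581°
wrap1 = wrap2 = π + 2β = 308.3161°

wrap1=308.32_deg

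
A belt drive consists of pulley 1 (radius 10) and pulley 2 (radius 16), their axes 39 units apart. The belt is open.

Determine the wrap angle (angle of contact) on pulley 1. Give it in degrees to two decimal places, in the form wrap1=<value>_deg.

wrap1=162.30_deg

open belt: β = asin((r2−r1)/C) = asin(6/39) = 8.8499°
wrap1 = π − 2β = 162.3002°
wrap2 = π + 2β = 197.6998°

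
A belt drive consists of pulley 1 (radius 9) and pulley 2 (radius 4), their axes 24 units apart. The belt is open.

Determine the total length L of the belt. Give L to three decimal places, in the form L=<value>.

L=89.886

open belt: β = asin((r2−r1)/C) = asin(-5/24) = -12.0247°
wrap1 = π − 2β = 204.0494°
wrap2 = π + 2β = 155.9506°
tangent length = C·cosβ = 23.4734
L = r1·wrap1 + r2·wrap2 + 2·C·cosβ = 9·3.5613 + 4·2.7219 + 2·23.4734 = 89.8862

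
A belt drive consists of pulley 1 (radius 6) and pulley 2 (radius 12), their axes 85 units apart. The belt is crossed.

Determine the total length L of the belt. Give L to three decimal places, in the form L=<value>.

L=230.375

crossed belt: β = asin((r1+r2)/C) = asin(18/85) = 12.2258°
wrap1 = wrap2 = π + 2β = 204.4516°
tangent length = C·cosβ = 83.0723
L = (r1+r2)·wrap + 2·C·cosβ = 18·3.5684 + 2·83.0723 = 230.3749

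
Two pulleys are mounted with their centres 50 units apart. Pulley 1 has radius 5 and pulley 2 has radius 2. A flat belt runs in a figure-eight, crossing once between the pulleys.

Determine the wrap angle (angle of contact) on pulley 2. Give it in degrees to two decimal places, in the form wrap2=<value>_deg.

crossed belt: β = asin((r1+r2)/C) = asin(7/50) = 8.0478°
wrap1 = wrap2 = π + 2β = 196.0957°

wrap2=196.10_deg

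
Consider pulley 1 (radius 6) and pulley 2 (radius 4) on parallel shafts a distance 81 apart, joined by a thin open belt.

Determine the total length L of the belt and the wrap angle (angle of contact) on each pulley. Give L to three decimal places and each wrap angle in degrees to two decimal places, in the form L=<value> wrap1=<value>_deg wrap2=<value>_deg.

L=193.465 wrap1=182.83_deg wrap2=177.17_deg

open belt: β = asin((r2−r1)/C) = asin(-2/81) = -1.4149°
wrap1 = π − 2β = 182.8297°
wrap2 = π + 2β = 177.1703°
tangent length = C·cosβ = 80.9753
L = r1·wrap1 + r2·wrap2 + 2·C·cosβ = 6·3.1910 + 4·3.0922 + 2·80.9753 = 193.4653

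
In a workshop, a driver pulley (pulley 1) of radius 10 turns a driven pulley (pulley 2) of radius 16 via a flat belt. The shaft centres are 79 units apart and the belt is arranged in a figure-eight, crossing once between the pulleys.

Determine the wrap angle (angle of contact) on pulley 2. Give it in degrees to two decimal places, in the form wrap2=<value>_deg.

wrap2=218.43_deg

crossed belt: β = asin((r1+r2)/C) = asin(26/79) = 19.2150°
wrap1 = wrap2 = π + 2β = 218.4300°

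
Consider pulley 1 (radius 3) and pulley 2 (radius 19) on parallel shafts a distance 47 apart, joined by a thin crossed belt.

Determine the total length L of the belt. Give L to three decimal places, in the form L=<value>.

crossed belt: β = asin((r1+r2)/C) = asin(22/47) = 27.9101°
wrap1 = wrap2 = π + 2β = 235.8201°
tangent length = C·cosβ = 41.5331
L = (r1+r2)·wrap + 2·C·cosβ = 22·4.1158 + 2·41.5331 = 173.6147

L=173.615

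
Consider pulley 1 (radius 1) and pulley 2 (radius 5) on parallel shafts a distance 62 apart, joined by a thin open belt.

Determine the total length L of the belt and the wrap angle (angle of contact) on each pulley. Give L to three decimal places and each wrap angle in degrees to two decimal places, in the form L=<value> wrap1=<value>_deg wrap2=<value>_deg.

L=143.108 wrap1=172.60_deg wrap2=187.40_deg

open belt: β = asin((r2−r1)/C) = asin(4/62) = 3.6991°
wrap1 = π − 2β = 172.6019°
wrap2 = π + 2β = 187.3981°
tangent length = C·cosβ = 61.8708
L = r1·wrap1 + r2·wrap2 + 2·C·cosβ = 1·3.0125 + 5·3.2707 + 2·61.8708 = 143.1077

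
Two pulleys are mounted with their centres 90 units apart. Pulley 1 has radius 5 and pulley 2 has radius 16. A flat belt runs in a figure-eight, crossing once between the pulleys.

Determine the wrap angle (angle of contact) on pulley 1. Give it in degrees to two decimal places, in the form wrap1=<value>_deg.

crossed belt: β = asin((r1+r2)/C) = asin(21/90) = 13.4934°
wrap1 = wrap2 = π + 2β = 206.9868°

wrap1=206.99_deg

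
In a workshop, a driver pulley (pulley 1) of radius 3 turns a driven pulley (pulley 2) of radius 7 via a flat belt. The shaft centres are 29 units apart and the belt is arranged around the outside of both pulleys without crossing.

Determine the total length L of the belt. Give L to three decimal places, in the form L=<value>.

open belt: β = asin((r2−r1)/C) = asin(4/29) = 7.9281°
wrap1 = π − 2β = 164.1437°
wrap2 = π + 2β = 195.8563°
tangent length = C·cosβ = 28.7228
L = r1·wrap1 + r2·wrap2 + 2·C·cosβ = 3·2.8648 + 7·3.4183 + 2·28.7228 = 89.9685

L=89.969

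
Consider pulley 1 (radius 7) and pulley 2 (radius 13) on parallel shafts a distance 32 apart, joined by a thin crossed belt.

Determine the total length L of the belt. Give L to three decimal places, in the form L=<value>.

crossed belt: β = asin((r1+r2)/C) = asin(20/32) = 38.6822°
wrap1 = wrap2 = π + 2β = 257.3644°
tangent length = C·cosβ = 24.9800
L = (r1+r2)·wrap + 2·C·cosβ = 20·4.4919 + 2·24.9800 = 139.7971

L=139.797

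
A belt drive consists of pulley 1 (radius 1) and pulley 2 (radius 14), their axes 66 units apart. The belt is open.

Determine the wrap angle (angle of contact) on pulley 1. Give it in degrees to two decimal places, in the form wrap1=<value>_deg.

open belt: β = asin((r2−r1)/C) = asin(13/66) = 11.3598°
wrap1 = π − 2β = 157.2804°
wrap2 = π + 2β = 202.7196°

wrap1=157.28_deg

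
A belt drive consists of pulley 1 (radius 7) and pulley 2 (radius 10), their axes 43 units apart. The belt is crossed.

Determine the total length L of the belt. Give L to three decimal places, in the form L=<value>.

L=146.220

crossed belt: β = asin((r1+r2)/C) = asin(17/43) = 23.2877°
wrap1 = wrap2 = π + 2β = 226.5755°
tangent length = C·cosβ = 39.4968
L = (r1+r2)·wrap + 2·C·cosβ = 17·3.9545 + 2·39.4968 = 146.2200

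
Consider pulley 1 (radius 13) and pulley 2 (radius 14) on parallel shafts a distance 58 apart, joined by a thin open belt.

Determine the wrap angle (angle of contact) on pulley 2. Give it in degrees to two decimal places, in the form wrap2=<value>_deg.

open belt: β = asin((r2−r1)/C) = asin(1/58) = 0.9879°
wrap1 = π − 2β = 178.0242°
wrap2 = π + 2β = 181.9758°

wrap2=181.98_deg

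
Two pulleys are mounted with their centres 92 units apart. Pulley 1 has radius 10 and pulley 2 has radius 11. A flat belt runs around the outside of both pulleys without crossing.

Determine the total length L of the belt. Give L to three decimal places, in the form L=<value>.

open belt: β = asin((r2−r1)/C) = asin(1/92) = 0.6228°
wrap1 = π − 2β = 178.7544°
wrap2 = π + 2β = 181.2456°
tangent length = C·cosβ = 91.9946
L = r1·wrap1 + r2·wrap2 + 2·C·cosβ = 10·3.1199 + 11·3.1633 + 2·91.9946 = 249.9843

L=249.984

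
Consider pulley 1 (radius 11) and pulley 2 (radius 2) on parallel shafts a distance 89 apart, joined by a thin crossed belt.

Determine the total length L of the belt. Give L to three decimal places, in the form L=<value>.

crossed belt: β = asin((r1+r2)/C) = asin(13/89) = 8.3991°
wrap1 = wrap2 = π + 2β = 196.7982°
tangent length = C·cosβ = 88.0454
L = (r1+r2)·wrap + 2·C·cosβ = 13·3.4348 + 2·88.0454 = 220.7430

L=220.743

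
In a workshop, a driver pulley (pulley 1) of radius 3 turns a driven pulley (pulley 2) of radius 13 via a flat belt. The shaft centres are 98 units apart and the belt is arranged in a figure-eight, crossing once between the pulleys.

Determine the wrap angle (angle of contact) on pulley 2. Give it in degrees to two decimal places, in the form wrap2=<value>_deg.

crossed belt: β = asin((r1+r2)/C) = asin(16/98) = 9.3965°
wrap1 = wrap2 = π + 2β = 198.7930°

wrap2=198.79_deg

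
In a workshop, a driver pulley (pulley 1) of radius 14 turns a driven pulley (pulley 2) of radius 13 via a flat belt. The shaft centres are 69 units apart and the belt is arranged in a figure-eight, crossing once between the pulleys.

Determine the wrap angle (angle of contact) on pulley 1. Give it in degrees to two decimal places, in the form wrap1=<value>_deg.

wrap1=226.07_deg

crossed belt: β = asin((r1+r2)/C) = asin(27/69) = 23.0357°
wrap1 = wrap2 = π + 2β = 226.0714°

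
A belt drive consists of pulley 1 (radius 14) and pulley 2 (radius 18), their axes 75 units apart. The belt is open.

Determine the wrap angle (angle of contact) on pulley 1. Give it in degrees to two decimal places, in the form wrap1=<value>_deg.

open belt: β = asin((r2−r1)/C) = asin(4/75) = 3.0572°
wrap1 = π − 2β = 173.8855°
wrap2 = π + 2β = 186.1145°

wrap1=173.89_deg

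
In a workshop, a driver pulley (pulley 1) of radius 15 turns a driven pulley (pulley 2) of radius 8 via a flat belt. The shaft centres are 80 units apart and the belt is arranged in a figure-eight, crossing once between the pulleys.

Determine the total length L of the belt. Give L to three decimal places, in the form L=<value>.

crossed belt: β = asin((r1+r2)/C) = asin(23/80) = 16.7083°
wrap1 = wrap2 = π + 2β = 213.4167°
tangent length = C·cosβ = 76.6225
L = (r1+r2)·wrap + 2·C·cosβ = 23·3.7248 + 2·76.6225 = 238.9159

L=238.916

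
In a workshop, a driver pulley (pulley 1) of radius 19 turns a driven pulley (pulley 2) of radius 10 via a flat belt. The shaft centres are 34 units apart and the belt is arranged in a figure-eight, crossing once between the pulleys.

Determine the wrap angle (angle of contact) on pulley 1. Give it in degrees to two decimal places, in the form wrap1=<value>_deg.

wrap1=297.07_deg

crossed belt: β = asin((r1+r2)/C) = asin(29/34) = 58.5330°
wrap1 = wrap2 = π + 2β = 297.0660°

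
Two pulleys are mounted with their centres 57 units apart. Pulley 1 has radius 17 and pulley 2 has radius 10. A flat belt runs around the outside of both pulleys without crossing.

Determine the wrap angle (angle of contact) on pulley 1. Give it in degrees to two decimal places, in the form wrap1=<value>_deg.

wrap1=194.11_deg

open belt: β = asin((r2−r1)/C) = asin(-7/57) = -7.0541°
wrap1 = π − 2β = 194.1083°
wrap2 = π + 2β = 165.8917°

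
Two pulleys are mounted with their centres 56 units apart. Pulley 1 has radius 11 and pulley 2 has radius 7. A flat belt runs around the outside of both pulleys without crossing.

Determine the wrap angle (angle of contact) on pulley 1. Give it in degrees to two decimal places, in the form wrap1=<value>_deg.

wrap1=188.19_deg

open belt: β = asin((r2−r1)/C) = asin(-4/56) = -4.0960°
wrap1 = π − 2β = 188.1921°
wrap2 = π + 2β = 171.8079°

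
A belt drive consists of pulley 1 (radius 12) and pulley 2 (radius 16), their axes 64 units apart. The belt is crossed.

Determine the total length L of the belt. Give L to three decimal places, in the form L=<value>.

L=228.422

crossed belt: β = asin((r1+r2)/C) = asin(28/64) = 25.9445°
wrap1 = wrap2 = π + 2β = 231.8890°
tangent length = C·cosβ = 57.5500
L = (r1+r2)·wrap + 2·C·cosβ = 28·4.0472 + 2·57.5500 = 228.4223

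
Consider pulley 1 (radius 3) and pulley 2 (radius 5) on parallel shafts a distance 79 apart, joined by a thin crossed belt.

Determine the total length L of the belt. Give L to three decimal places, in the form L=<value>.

L=183.944

crossed belt: β = asin((r1+r2)/C) = asin(8/79) = 5.8121°
wrap1 = wrap2 = π + 2β = 191.6241°
tangent length = C·cosβ = 78.5939
L = (r1+r2)·wrap + 2·C·cosβ = 8·3.3445 + 2·78.5939 = 183.9436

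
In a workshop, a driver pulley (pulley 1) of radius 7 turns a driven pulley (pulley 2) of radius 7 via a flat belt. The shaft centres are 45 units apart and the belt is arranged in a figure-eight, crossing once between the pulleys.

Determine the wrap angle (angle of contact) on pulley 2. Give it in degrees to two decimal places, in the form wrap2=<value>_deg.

crossed belt: β = asin((r1+r2)/C) = asin(14/45) = 18.1262°
wrap1 = wrap2 = π + 2β = 216.2524°

wrap2=216.25_deg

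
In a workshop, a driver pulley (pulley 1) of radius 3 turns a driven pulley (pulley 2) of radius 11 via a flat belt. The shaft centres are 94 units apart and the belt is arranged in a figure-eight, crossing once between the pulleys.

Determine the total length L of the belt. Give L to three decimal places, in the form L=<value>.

L=234.071

crossed belt: β = asin((r1+r2)/C) = asin(14/94) = 8.5653°
wrap1 = wrap2 = π + 2β = 197.1306°
tangent length = C·cosβ = 92.9516
L = (r1+r2)·wrap + 2·C·cosβ = 14·3.4406 + 2·92.9516 = 234.0713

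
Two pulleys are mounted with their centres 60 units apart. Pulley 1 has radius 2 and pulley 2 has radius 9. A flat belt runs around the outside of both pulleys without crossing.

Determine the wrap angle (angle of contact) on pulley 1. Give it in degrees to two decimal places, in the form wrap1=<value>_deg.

wrap1=166.60_deg

open belt: β = asin((r2−r1)/C) = asin(7/60) = 6.6998°
wrap1 = π − 2β = 166.6005°
wrap2 = π + 2β = 193.3995°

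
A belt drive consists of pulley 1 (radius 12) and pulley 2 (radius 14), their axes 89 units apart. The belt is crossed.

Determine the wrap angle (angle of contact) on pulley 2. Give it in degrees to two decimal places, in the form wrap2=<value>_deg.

crossed belt: β = asin((r1+r2)/C) = asin(26/89) = 16.9858°
wrap1 = wrap2 = π + 2β = 213.9716°

wrap2=213.97_deg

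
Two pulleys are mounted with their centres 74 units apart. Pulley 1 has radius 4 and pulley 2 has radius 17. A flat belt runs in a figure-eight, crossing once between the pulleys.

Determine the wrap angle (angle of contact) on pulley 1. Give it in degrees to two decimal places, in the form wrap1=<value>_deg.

crossed belt: β = asin((r1+r2)/C) = asin(21/74) = 16.4862°
wrap1 = wrap2 = π + 2β = 212.9723°

wrap1=212.97_deg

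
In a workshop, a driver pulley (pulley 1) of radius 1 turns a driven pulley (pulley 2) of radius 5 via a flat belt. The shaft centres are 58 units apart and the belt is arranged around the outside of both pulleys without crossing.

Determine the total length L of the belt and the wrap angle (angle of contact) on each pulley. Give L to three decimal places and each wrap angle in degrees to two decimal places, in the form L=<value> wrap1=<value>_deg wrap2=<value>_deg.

open belt: β = asin((r2−r1)/C) = asin(4/58) = 3.9546°
wrap1 = π − 2β = 172.0909°
wrap2 = π + 2β = 187.9091°
tangent length = C·cosβ = 57.8619
L = r1·wrap1 + r2·wrap2 + 2·C·cosβ = 1·3.0036 + 5·3.2796 + 2·57.8619 = 135.1255

L=135.126 wrap1=172.09_deg wrap2=187.91_deg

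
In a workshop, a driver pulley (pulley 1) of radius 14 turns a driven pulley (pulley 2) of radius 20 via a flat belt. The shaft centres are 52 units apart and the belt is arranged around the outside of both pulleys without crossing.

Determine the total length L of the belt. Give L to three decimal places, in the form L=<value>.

open belt: β = asin((r2−r1)/C) = asin(6/52) = 6.6258°
wrap1 = π − 2β = 166.7484°
wrap2 = π + 2β = 193.2516°
tangent length = C·cosβ = 51.6527
L = r1·wrap1 + r2·wrap2 + 2·C·cosβ = 14·2.9103 + 20·3.3729 + 2·51.6527 = 211.5072

L=211.507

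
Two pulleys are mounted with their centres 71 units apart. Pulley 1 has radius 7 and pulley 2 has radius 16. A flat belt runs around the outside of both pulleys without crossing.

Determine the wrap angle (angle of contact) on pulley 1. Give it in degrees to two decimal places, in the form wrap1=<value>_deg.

open belt: β = asin((r2−r1)/C) = asin(9/71) = 7.2824°
wrap1 = π − 2β = 165.4351°
wrap2 = π + 2β = 194.5649°

wrap1=165.44_deg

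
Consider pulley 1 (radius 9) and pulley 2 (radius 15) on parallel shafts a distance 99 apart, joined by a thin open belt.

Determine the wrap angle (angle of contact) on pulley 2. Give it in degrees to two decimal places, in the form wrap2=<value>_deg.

wrap2=186.95_deg

open belt: β = asin((r2−r1)/C) = asin(6/99) = 3.4746°
wrap1 = π − 2β = 173.0508°
wrap2 = π + 2β = 186.9492°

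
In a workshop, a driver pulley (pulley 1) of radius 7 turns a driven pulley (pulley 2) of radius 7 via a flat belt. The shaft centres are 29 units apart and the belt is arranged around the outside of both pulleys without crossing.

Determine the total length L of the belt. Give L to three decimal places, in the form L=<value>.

open belt: β = asin((r2−r1)/C) = asin(0/29) = 0.0000°
wrap1 = π − 2β = 180.0000°
wrap2 = π + 2β = 180.0000°
tangent length = C·cosβ = 29.0000
L = r1·wrap1 + r2·wrap2 + 2·C·cosβ = 7·3.1416 + 7·3.1416 + 2·29.0000 = 101.9823

L=101.982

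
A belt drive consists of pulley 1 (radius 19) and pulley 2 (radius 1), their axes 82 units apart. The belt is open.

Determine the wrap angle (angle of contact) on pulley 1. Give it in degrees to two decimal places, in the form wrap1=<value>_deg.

wrap1=205.36_deg

open belt: β = asin((r2−r1)/C) = asin(-18/82) = -12.6804°
wrap1 = π − 2β = 205.3608°
wrap2 = π + 2β = 154.6392°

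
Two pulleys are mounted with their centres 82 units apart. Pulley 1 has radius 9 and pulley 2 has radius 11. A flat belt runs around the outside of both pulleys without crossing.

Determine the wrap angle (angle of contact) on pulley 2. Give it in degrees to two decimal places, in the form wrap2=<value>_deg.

wrap2=182.80_deg

open belt: β = asin((r2−r1)/C) = asin(2/82) = 1.3976°
wrap1 = π − 2β = 177.2048°
wrap2 = π + 2β = 182.7952°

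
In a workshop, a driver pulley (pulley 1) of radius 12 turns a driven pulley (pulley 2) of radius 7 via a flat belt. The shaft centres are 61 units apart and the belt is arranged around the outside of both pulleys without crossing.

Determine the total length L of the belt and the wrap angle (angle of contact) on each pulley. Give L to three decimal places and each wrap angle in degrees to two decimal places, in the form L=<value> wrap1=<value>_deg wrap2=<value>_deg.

L=182.100 wrap1=189.40_deg wrap2=170.60_deg

open belt: β = asin((r2−r1)/C) = asin(-5/61) = -4.7017°
wrap1 = π − 2β = 189.4033°
wrap2 = π + 2β = 170.5967°
tangent length = C·cosβ = 60.7947
L = r1·wrap1 + r2·wrap2 + 2·C·cosβ = 12·3.3057 + 7·2.9775 + 2·60.7947 = 182.1003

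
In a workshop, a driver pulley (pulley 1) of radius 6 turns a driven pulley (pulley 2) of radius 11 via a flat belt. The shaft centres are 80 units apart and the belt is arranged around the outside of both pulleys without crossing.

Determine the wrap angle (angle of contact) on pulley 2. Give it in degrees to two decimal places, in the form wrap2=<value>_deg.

wrap2=187.17_deg

open belt: β = asin((r2−r1)/C) = asin(5/80) = 3.5833°
wrap1 = π − 2β = 172.8334°
wrap2 = π + 2β = 187.1666°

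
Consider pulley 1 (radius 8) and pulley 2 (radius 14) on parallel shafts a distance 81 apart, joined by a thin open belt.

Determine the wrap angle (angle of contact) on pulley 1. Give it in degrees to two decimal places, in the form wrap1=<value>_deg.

wrap1=171.50_deg

open belt: β = asin((r2−r1)/C) = asin(6/81) = 4.2480°
wrap1 = π − 2β = 171.5040°
wrap2 = π + 2β = 188.4960°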